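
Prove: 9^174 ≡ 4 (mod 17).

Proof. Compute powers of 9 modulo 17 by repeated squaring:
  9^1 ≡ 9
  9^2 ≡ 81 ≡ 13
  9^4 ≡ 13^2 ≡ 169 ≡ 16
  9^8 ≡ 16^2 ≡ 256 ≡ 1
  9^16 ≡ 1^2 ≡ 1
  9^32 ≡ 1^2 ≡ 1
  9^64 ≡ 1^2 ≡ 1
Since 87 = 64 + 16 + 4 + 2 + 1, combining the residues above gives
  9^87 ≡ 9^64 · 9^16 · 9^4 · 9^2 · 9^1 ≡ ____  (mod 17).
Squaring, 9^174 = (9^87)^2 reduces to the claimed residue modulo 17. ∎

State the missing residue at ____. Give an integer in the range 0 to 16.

9^64 · 9^16 · 9^4 · 9^2 · 9^1 ≡ 1 · 1 · 16 · 13 · 9 = 1872.
1872 mod 17 = 2, so 9^87 ≡ 2 (mod 17).

2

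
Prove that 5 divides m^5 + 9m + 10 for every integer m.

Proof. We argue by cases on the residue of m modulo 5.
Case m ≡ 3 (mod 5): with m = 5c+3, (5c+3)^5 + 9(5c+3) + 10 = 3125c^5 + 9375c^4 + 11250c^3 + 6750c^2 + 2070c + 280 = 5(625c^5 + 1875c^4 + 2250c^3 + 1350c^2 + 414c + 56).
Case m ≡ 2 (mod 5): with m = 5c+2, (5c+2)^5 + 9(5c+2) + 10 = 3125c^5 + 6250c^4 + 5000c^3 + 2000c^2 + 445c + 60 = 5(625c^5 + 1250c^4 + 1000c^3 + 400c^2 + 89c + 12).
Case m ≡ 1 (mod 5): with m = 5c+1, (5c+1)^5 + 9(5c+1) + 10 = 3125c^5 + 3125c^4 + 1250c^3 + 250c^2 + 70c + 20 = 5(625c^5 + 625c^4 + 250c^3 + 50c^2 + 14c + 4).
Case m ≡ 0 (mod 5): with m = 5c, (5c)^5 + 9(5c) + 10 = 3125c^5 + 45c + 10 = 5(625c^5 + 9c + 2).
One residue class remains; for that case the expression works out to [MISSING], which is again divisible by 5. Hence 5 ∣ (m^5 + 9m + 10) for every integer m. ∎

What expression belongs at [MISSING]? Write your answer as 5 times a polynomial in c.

5(625c^5 + 2500c^4 + 4000c^3 + 3200c^2 + 1289c + 214)

The residues treated are {3, 2, 1, 0}, so the missing case is m ≡ 4 (mod 5); write m = 5c+4.
Then (5c+4)^5 + 9(5c+4) + 10 = 3125c^5 + 12500c^4 + 20000c^3 + 16000c^2 + 6445c + 1070 = 5(625c^5 + 2500c^4 + 4000c^3 + 3200c^2 + 1289c + 214).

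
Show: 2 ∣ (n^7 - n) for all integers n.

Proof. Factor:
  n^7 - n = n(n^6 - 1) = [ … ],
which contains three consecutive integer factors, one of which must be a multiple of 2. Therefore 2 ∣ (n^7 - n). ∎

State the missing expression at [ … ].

(n - 1)n(n + 1)(n^4 + n^2 + 1)

n^6 - 1 = (n^2 - 1)(n^4 + n^2 + 1), and n^2 - 1 = (n-1)(n+1).
So n(n^6 - 1) = (n - 1)n(n + 1)(n^4 + n^2 + 1).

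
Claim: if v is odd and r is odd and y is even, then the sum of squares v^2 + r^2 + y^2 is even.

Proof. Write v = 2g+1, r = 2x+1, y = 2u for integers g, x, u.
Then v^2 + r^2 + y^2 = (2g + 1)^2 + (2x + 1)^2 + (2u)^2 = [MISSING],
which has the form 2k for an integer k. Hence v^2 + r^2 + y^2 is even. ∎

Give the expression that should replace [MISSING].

2(2g^2 + 2g + 2u^2 + 2x^2 + 2x + 1)

Expanding: (2g + 1)^2 + (2x + 1)^2 + (2u)^2 = 4g^2 + 4g + 4u^2 + 4x^2 + 4x + 2.
Every term is even; pulling out the factor of 2 gives 2(2g^2 + 2g + 2u^2 + 2x^2 + 2x + 1).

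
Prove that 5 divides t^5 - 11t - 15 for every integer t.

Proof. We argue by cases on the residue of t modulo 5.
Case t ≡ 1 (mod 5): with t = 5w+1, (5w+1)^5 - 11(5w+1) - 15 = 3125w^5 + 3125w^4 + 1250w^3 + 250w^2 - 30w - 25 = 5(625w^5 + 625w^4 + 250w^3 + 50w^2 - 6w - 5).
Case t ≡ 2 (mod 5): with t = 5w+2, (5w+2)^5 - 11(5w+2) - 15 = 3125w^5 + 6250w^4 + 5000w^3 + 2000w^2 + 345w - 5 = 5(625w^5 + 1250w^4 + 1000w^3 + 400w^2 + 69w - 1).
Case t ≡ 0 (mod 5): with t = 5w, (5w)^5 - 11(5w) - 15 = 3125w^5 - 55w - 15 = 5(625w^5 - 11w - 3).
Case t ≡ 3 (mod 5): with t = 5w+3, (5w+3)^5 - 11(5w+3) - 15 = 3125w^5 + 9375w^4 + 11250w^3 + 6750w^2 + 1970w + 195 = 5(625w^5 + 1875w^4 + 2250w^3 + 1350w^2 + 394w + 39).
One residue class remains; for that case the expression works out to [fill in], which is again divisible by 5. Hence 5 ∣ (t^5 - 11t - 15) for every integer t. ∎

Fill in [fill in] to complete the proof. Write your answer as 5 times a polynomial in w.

Only t ≡ 4 (mod 5) is unaccounted for. Put t = 5w+4:
(5w+4)^5 - 11(5w+4) - 15 expands to 3125w^5 + 12500w^4 + 20000w^3 + 16000w^2 + 6345w + 965,
and factoring out 5 leaves 5(625w^5 + 2500w^4 + 4000w^3 + 3200w^2 + 1269w + 193).

5(625w^5 + 2500w^4 + 4000w^3 + 3200w^2 + 1269w + 193)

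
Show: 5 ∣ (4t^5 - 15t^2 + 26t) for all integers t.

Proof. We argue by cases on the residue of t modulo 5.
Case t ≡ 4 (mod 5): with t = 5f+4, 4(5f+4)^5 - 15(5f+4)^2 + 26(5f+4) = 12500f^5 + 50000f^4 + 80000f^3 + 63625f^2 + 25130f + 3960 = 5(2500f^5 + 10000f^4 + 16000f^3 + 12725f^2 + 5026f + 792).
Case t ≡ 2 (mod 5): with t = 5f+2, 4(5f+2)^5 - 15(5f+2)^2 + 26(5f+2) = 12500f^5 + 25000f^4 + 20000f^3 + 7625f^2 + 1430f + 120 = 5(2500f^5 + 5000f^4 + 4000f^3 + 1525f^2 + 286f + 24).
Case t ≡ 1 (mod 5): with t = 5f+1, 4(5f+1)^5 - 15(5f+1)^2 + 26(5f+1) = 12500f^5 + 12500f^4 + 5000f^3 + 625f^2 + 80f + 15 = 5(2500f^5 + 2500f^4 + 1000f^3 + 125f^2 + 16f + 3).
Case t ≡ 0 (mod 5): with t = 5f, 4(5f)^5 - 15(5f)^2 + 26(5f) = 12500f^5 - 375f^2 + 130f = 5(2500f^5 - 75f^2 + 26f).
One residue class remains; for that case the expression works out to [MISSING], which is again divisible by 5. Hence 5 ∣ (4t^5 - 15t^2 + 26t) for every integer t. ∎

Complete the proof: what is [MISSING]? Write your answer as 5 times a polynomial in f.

5(2500f^5 + 7500f^4 + 9000f^3 + 5325f^2 + 1556f + 183)

The residues treated are {4, 2, 1, 0}, so the missing case is t ≡ 3 (mod 5); write t = 5f+3.
Then 4(5f+3)^5 - 15(5f+3)^2 + 26(5f+3) = 12500f^5 + 37500f^4 + 45000f^3 + 26625f^2 + 7780f + 915 = 5(2500f^5 + 7500f^4 + 9000f^3 + 5325f^2 + 1556f + 183).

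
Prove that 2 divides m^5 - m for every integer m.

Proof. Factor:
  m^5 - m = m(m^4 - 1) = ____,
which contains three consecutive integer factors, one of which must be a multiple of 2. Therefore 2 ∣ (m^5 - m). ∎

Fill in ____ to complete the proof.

(m - 1)m(m + 1)(m^2 + 1)

m^4 - 1 = (m^2 - 1)(m^2 + 1), and m^2 - 1 = (m-1)(m+1).
So m(m^4 - 1) = (m - 1)m(m + 1)(m^2 + 1).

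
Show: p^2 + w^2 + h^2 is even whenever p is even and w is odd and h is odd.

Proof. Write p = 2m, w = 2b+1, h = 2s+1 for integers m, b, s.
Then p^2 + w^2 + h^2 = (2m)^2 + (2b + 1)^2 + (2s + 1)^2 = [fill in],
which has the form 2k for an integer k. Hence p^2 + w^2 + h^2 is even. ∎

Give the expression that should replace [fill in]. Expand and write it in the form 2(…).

(2m)^2 + (2b + 1)^2 + (2s + 1)^2 = 4b^2 + 4b + 4m^2 + 4s^2 + 4s + 2
= 2(2b^2 + 2b + 2m^2 + 2s^2 + 2s + 1).
Since 2b^2 + 2b + 2m^2 + 2s^2 + 2s + 1 is an integer, the sum of squares is of the form 2k for an integer k.

2(2b^2 + 2b + 2m^2 + 2s^2 + 2s + 1)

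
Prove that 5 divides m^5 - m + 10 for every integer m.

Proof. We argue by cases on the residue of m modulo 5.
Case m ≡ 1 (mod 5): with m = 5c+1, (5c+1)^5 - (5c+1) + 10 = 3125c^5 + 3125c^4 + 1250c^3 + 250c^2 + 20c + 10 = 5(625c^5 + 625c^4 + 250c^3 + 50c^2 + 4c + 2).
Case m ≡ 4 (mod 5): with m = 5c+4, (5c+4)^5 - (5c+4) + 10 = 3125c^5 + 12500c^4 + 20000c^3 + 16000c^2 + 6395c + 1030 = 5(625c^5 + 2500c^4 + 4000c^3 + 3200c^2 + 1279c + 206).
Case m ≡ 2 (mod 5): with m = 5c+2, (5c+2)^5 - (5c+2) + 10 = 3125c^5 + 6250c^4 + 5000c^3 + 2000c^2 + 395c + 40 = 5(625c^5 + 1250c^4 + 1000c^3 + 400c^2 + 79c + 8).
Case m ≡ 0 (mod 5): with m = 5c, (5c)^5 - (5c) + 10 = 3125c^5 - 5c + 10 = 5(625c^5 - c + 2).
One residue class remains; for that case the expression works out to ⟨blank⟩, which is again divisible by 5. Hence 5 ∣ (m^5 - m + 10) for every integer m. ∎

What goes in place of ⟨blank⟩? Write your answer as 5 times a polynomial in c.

The residues treated are {1, 4, 2, 0}, so the missing case is m ≡ 3 (mod 5); write m = 5c+3.
Then (5c+3)^5 - (5c+3) + 10 = 3125c^5 + 9375c^4 + 11250c^3 + 6750c^2 + 2020c + 250 = 5(625c^5 + 1875c^4 + 2250c^3 + 1350c^2 + 404c + 50).

5(625c^5 + 1875c^4 + 2250c^3 + 1350c^2 + 404c + 50)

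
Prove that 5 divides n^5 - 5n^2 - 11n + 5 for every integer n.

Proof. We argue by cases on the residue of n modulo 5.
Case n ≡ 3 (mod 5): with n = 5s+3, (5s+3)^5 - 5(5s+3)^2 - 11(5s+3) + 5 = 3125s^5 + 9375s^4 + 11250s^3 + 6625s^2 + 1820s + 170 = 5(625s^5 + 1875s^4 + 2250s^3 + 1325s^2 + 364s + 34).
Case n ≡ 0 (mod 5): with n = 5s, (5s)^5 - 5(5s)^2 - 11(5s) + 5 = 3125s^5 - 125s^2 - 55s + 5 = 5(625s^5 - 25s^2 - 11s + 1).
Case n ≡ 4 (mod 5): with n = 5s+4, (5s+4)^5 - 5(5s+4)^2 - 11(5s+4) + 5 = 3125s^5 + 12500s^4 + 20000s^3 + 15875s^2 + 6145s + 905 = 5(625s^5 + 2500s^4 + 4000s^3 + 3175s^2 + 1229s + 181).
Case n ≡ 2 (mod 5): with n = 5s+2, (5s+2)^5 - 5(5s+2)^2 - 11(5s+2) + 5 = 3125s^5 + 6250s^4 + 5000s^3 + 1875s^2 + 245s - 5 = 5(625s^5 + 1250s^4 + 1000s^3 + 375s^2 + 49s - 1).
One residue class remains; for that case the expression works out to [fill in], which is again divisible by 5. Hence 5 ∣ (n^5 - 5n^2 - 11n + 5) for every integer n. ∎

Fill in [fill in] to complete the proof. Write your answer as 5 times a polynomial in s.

Only n ≡ 1 (mod 5) is unaccounted for. Put n = 5s+1:
(5s+1)^5 - 5(5s+1)^2 - 11(5s+1) + 5 expands to 3125s^5 + 3125s^4 + 1250s^3 + 125s^2 - 80s - 10,
and factoring out 5 leaves 5(625s^5 + 625s^4 + 250s^3 + 25s^2 - 16s - 2).

5(625s^5 + 625s^4 + 250s^3 + 25s^2 - 16s - 2)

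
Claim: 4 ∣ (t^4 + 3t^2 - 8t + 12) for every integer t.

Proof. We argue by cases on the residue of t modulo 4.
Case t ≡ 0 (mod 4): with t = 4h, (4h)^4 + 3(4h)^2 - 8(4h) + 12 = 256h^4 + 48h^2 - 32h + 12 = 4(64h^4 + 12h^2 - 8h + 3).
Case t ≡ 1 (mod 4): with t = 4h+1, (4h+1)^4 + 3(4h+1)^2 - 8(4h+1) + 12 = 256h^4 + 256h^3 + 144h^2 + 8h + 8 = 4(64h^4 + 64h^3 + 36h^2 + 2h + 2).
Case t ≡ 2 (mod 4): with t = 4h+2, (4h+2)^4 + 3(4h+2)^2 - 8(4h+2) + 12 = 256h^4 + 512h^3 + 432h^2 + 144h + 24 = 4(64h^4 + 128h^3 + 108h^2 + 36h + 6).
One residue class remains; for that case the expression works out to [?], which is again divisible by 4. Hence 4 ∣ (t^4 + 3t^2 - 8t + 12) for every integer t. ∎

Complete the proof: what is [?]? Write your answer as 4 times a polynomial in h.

4(64h^4 + 192h^3 + 228h^2 + 118h + 24)

Only t ≡ 3 (mod 4) is unaccounted for. Put t = 4h+3:
(4h+3)^4 + 3(4h+3)^2 - 8(4h+3) + 12 expands to 256h^4 + 768h^3 + 912h^2 + 472h + 96,
and factoring out 4 leaves 4(64h^4 + 192h^3 + 228h^2 + 118h + 24).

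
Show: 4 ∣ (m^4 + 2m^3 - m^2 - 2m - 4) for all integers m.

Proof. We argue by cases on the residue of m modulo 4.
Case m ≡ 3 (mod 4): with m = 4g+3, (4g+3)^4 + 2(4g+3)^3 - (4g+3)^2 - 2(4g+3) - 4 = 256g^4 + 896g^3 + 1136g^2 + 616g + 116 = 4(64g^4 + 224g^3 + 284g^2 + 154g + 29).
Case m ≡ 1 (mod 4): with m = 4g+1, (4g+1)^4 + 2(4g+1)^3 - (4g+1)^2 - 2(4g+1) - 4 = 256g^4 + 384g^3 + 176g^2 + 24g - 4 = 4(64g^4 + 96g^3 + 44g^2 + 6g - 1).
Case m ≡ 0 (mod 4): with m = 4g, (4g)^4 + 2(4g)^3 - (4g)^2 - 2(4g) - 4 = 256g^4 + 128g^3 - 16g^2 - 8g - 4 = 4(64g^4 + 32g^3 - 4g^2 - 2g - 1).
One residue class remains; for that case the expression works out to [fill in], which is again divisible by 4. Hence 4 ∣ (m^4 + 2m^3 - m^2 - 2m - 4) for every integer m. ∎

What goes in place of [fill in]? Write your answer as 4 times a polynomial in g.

4(64g^4 + 160g^3 + 140g^2 + 50g + 5)

The residues treated are {3, 1, 0}, so the missing case is m ≡ 2 (mod 4); write m = 4g+2.
Then (4g+2)^4 + 2(4g+2)^3 - (4g+2)^2 - 2(4g+2) - 4 = 256g^4 + 640g^3 + 560g^2 + 200g + 20 = 4(64g^4 + 160g^3 + 140g^2 + 50g + 5).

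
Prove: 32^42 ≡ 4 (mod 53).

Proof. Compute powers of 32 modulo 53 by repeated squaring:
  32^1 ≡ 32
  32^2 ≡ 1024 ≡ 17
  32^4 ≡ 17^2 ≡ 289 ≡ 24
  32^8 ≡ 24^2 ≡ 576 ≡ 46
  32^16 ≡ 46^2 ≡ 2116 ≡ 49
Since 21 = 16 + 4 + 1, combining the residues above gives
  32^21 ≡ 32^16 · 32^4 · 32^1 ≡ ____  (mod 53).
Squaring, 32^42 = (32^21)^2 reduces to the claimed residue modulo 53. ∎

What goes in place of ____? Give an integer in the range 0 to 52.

2

Multiply the listed residues: 49 · 24 · 32 = 1176 → 37632.
Reducing modulo 53: 37632 = 710·53 + 2, so 32^21 ≡ 2.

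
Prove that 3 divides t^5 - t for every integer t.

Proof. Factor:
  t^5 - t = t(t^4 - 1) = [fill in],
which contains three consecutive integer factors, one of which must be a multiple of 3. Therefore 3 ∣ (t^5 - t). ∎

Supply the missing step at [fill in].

t^4 - 1 = (t^2 - 1)(t^2 + 1), and t^2 - 1 = (t-1)(t+1).
So t(t^4 - 1) = (t - 1)t(t + 1)(t^2 + 1).

(t - 1)t(t + 1)(t^2 + 1)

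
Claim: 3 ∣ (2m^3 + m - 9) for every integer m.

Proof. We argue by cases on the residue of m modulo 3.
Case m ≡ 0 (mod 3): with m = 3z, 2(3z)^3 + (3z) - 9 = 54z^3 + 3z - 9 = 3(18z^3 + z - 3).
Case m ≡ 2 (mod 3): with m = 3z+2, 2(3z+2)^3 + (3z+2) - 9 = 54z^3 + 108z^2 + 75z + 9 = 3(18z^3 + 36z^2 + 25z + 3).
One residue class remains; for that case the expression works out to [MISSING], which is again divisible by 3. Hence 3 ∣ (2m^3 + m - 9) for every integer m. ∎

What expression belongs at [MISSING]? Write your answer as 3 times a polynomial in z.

Only m ≡ 1 (mod 3) is unaccounted for. Put m = 3z+1:
2(3z+1)^3 + (3z+1) - 9 expands to 54z^3 + 54z^2 + 21z - 6,
and factoring out 3 leaves 3(18z^3 + 18z^2 + 7z - 2).

3(18z^3 + 18z^2 + 7z - 2)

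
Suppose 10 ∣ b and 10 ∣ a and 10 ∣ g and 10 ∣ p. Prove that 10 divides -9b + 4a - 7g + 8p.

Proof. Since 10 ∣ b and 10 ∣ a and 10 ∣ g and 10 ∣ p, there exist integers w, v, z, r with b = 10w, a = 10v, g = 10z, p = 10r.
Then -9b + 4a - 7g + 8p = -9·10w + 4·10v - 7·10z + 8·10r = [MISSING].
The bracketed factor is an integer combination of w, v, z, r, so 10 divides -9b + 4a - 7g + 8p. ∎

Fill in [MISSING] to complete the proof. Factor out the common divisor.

10(8r + 4v - 9w - 7z)

Pull the common 10 out of every term: -9·10w + 4·10v - 7·10z + 8·10r = 10(8r + 4v - 9w - 7z).
8r + 4v - 9w - 7z is an integer, which exhibits the divisibility.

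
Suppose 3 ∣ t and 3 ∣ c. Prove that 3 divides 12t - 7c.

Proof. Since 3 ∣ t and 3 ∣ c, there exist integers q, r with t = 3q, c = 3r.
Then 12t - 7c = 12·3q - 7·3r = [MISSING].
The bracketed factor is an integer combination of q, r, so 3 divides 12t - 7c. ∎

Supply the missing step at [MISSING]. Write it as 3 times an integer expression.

Pull the common 3 out of every term: 12·3q - 7·3r = 3(12q - 7r).
12q - 7r is an integer, which exhibits the divisibility.

3(12q - 7r)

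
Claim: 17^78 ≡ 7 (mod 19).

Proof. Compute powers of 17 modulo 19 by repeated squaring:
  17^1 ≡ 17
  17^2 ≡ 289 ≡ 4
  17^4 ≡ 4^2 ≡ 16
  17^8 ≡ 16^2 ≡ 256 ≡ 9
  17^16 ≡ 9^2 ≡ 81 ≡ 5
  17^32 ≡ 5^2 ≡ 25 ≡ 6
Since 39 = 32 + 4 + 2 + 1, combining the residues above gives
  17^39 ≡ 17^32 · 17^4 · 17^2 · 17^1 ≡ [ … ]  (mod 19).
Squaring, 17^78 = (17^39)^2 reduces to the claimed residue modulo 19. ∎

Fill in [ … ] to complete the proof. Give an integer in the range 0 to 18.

17^32 · 17^4 · 17^2 · 17^1 ≡ 6 · 16 · 4 · 17 = 6528.
6528 mod 19 = 11, so 17^39 ≡ 11 (mod 19).

11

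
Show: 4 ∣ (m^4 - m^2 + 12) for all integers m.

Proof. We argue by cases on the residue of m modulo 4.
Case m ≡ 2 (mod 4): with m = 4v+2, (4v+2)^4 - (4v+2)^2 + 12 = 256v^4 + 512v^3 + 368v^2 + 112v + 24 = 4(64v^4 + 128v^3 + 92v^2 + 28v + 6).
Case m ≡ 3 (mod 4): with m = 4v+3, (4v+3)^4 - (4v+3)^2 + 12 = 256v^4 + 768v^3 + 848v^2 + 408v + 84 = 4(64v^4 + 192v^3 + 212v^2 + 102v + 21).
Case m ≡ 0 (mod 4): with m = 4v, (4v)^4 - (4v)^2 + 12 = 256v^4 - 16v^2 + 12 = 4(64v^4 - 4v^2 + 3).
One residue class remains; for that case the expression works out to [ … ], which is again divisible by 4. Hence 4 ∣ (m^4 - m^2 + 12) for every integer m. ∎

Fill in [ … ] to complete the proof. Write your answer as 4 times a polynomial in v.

4(64v^4 + 64v^3 + 20v^2 + 2v + 3)

The residues treated are {2, 3, 0}, so the missing case is m ≡ 1 (mod 4); write m = 4v+1.
Then (4v+1)^4 - (4v+1)^2 + 12 = 256v^4 + 256v^3 + 80v^2 + 8v + 12 = 4(64v^4 + 64v^3 + 20v^2 + 2v + 3).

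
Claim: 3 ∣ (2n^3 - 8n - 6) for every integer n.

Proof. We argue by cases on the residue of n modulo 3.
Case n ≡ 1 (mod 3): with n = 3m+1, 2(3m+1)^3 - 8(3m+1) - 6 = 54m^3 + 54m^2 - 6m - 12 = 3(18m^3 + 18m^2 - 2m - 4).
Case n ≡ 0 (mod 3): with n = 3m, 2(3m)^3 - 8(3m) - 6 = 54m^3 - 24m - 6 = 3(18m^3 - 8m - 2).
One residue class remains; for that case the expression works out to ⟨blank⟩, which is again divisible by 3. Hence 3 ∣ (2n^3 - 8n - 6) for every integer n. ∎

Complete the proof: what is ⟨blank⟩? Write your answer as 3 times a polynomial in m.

3(18m^3 + 36m^2 + 16m - 2)

Only n ≡ 2 (mod 3) is unaccounted for. Put n = 3m+2:
2(3m+2)^3 - 8(3m+2) - 6 expands to 54m^3 + 108m^2 + 48m - 6,
and factoring out 3 leaves 3(18m^3 + 36m^2 + 16m - 2).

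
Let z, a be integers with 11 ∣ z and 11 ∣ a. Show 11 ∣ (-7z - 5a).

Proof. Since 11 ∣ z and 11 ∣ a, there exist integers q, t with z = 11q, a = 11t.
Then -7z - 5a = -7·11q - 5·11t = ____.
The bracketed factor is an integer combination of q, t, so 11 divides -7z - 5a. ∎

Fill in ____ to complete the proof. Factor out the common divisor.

11(-7q - 5t)

Pull the common 11 out of every term: -7·11q - 5·11t = 11(-7q - 5t).
-7q - 5t is an integer, which exhibits the divisibility.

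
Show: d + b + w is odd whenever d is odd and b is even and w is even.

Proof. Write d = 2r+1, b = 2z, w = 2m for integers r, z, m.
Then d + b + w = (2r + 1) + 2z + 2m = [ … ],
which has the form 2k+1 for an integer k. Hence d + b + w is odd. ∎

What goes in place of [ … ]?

2(m + r + z) + 1

Expanding: (2r + 1) + 2z + 2m = 2m + 2r + 2z + 1.
Every term except the constant is even, so this is 2(m + r + z) + 1,
and m + r + z ∈ ℤ gives the required form.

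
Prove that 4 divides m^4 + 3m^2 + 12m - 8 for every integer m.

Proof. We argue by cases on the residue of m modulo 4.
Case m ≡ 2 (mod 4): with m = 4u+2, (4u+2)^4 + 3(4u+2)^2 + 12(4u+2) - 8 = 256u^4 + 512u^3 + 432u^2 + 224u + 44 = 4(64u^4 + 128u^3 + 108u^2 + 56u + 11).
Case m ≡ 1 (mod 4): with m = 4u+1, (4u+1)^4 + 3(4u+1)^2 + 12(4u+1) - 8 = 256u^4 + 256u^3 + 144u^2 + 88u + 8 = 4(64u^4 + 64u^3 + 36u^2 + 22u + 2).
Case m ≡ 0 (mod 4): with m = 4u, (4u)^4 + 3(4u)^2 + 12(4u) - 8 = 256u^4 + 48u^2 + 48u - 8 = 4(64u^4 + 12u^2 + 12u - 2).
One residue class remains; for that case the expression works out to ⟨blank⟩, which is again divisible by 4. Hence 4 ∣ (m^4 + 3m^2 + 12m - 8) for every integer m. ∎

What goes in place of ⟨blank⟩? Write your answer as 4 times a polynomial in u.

The residues treated are {2, 1, 0}, so the missing case is m ≡ 3 (mod 4); write m = 4u+3.
Then (4u+3)^4 + 3(4u+3)^2 + 12(4u+3) - 8 = 256u^4 + 768u^3 + 912u^2 + 552u + 136 = 4(64u^4 + 192u^3 + 228u^2 + 138u + 34).

4(64u^4 + 192u^3 + 228u^2 + 138u + 34)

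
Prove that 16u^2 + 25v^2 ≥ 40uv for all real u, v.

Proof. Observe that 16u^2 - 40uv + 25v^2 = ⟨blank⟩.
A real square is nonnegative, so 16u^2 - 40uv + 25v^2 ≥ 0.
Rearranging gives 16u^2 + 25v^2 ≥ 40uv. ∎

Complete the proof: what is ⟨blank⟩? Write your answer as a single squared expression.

The leading and trailing coefficients are 4^2 and 5^2, and 40 = 2·4·5, so the trinomial is (4u - 5v)^2.
Hence 16u^2 - 40uv + 25v^2 ≥ 0.

(4u - 5v)^2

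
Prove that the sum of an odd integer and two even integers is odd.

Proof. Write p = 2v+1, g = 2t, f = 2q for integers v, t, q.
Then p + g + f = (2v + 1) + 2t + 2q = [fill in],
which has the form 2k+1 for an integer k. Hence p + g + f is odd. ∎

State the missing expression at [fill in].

2(q + t + v) + 1

Expanding: (2v + 1) + 2t + 2q = 2q + 2t + 2v + 1.
Every term except the constant is even, so this is 2(q + t + v) + 1,
and q + t + v ∈ ℤ gives the required form.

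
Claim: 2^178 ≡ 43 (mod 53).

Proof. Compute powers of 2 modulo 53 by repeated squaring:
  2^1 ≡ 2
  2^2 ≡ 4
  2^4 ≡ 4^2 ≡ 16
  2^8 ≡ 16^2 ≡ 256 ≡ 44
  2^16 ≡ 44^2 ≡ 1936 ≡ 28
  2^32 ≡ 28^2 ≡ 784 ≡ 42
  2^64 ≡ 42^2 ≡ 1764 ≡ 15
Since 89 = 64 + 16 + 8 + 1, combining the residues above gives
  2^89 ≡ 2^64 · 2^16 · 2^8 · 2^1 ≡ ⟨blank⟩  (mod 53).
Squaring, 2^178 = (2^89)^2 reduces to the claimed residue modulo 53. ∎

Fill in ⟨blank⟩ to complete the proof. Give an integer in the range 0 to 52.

2^64 · 2^16 · 2^8 · 2^1 ≡ 15 · 28 · 44 · 2 = 36960.
36960 mod 53 = 19, so 2^89 ≡ 19 (mod 53).

19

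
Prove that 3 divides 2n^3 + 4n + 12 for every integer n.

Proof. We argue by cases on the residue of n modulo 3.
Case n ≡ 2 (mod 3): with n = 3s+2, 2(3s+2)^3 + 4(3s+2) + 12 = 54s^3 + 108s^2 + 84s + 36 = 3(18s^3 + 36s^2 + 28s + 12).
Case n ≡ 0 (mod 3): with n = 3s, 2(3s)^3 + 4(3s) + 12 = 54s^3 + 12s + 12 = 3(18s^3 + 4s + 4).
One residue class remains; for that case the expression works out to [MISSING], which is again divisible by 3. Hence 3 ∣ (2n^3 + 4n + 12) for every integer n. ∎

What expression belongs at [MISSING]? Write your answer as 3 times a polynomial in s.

3(18s^3 + 18s^2 + 10s + 6)

Only n ≡ 1 (mod 3) is unaccounted for. Put n = 3s+1:
2(3s+1)^3 + 4(3s+1) + 12 expands to 54s^3 + 54s^2 + 30s + 18,
and factoring out 3 leaves 3(18s^3 + 18s^2 + 10s + 6).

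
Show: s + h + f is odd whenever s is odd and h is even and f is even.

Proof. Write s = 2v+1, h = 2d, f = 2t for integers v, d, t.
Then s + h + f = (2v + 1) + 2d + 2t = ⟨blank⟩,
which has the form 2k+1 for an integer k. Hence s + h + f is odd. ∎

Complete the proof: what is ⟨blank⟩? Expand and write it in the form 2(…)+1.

2(d + t + v) + 1

(2v + 1) + 2d + 2t = 2d + 2t + 2v + 1
= 2(d + t + v) + 1.
Since d + t + v is an integer, the sum is of the form 2k+1 for an integer k.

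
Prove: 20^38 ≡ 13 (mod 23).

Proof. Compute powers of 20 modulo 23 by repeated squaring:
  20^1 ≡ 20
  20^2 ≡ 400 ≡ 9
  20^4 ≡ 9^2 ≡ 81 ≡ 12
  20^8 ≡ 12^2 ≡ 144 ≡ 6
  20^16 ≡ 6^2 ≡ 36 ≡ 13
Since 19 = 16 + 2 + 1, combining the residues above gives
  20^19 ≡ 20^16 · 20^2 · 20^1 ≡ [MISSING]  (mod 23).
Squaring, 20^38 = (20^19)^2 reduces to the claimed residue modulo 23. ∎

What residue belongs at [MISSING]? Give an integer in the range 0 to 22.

20^16 · 20^2 · 20^1 ≡ 13 · 9 · 20 = 2340.
2340 mod 23 = 17, so 20^19 ≡ 17 (mod 23).

17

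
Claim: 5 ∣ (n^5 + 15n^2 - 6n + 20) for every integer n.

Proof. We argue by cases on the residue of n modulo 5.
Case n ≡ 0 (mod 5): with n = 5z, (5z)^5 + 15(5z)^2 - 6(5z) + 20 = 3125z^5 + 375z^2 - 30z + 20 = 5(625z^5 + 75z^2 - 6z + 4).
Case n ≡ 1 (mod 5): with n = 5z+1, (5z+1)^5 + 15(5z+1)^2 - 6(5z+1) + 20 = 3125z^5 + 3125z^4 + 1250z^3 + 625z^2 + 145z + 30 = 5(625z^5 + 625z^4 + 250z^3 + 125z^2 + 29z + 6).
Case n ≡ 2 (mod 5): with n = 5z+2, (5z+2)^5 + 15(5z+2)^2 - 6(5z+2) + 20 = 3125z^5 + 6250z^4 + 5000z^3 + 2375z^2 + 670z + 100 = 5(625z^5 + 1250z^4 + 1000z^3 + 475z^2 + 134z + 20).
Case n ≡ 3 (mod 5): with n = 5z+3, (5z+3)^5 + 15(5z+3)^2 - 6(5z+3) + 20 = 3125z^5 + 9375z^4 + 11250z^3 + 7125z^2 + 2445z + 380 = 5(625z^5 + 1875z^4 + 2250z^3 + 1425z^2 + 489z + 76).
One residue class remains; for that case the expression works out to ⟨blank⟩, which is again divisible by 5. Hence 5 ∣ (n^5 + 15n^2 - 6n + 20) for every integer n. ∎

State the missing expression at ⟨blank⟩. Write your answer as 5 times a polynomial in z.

The residues treated are {0, 1, 2, 3}, so the missing case is n ≡ 4 (mod 5); write n = 5z+4.
Then (5z+4)^5 + 15(5z+4)^2 - 6(5z+4) + 20 = 3125z^5 + 12500z^4 + 20000z^3 + 16375z^2 + 6970z + 1260 = 5(625z^5 + 2500z^4 + 4000z^3 + 3275z^2 + 1394z + 252).

5(625z^5 + 2500z^4 + 4000z^3 + 3275z^2 + 1394z + 252)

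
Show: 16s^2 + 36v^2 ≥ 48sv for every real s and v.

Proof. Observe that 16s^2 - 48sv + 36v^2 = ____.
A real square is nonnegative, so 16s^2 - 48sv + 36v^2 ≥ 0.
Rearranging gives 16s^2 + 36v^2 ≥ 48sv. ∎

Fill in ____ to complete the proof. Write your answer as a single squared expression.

(4s - 6v)^2

The leading and trailing coefficients are 4^2 and 6^2, and 48 = 2·4·6, so the trinomial is (4s - 6v)^2.
Hence 16s^2 - 48sv + 36v^2 ≥ 0.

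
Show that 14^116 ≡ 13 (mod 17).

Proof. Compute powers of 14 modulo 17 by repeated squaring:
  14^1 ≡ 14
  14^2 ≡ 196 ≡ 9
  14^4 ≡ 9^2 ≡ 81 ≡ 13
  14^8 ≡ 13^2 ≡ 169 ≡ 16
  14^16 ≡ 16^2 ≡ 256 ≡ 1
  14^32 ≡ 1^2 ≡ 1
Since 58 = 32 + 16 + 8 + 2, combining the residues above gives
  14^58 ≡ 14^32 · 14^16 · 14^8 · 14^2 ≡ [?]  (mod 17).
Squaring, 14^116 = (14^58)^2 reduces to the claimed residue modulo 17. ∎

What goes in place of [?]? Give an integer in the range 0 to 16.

8

14^32 · 14^16 · 14^8 · 14^2 ≡ 1 · 1 · 16 · 9 = 144.
144 mod 17 = 8, so 14^58 ≡ 8 (mod 17).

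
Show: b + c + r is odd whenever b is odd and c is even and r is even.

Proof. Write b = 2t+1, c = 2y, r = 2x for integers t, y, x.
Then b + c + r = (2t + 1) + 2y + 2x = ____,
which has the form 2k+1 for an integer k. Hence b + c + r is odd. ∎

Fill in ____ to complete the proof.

(2t + 1) + 2y + 2x = 2t + 2x + 2y + 1
= 2(t + x + y) + 1.
Since t + x + y is an integer, the sum is of the form 2k+1 for an integer k.

2(t + x + y) + 1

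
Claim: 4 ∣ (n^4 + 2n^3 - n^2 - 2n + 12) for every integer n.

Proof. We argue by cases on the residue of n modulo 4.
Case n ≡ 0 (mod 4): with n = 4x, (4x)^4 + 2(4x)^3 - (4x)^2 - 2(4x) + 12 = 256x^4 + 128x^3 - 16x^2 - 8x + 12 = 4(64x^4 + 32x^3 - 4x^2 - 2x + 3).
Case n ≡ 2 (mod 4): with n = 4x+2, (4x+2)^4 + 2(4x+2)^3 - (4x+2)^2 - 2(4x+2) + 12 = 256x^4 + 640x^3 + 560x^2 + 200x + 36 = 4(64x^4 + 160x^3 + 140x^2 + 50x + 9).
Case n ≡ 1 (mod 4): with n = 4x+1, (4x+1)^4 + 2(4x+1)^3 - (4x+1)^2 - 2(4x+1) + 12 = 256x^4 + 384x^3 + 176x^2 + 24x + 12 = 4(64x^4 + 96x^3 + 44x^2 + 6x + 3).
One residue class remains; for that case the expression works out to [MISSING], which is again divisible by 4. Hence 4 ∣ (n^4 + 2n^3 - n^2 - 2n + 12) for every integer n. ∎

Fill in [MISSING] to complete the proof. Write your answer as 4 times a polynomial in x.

The residues treated are {0, 2, 1}, so the missing case is n ≡ 3 (mod 4); write n = 4x+3.
Then (4x+3)^4 + 2(4x+3)^3 - (4x+3)^2 - 2(4x+3) + 12 = 256x^4 + 896x^3 + 1136x^2 + 616x + 132 = 4(64x^4 + 224x^3 + 284x^2 + 154x + 33).

4(64x^4 + 224x^3 + 284x^2 + 154x + 33)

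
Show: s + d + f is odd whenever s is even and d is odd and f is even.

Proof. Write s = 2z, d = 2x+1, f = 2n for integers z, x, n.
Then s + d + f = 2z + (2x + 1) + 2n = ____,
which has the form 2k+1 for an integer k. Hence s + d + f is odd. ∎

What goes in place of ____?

2z + (2x + 1) + 2n = 2n + 2x + 2z + 1
= 2(n + x + z) + 1.
Since n + x + z is an integer, the sum is of the form 2k+1 for an integer k.

2(n + x + z) + 1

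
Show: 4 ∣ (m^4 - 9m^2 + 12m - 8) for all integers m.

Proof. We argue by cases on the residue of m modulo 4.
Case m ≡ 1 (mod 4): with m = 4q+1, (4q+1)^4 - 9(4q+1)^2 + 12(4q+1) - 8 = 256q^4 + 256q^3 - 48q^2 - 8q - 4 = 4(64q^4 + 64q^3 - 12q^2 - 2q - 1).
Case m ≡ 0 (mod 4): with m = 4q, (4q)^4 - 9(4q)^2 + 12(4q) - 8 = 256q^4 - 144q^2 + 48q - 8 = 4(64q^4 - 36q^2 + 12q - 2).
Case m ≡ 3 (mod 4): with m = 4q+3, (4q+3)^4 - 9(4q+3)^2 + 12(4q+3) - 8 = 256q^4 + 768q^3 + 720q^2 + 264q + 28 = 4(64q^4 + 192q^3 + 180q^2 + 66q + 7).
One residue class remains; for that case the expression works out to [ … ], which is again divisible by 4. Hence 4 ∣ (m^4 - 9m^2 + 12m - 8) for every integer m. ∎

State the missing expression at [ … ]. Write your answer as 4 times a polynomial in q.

Only m ≡ 2 (mod 4) is unaccounted for. Put m = 4q+2:
(4q+2)^4 - 9(4q+2)^2 + 12(4q+2) - 8 expands to 256q^4 + 512q^3 + 240q^2 + 32q - 4,
and factoring out 4 leaves 4(64q^4 + 128q^3 + 60q^2 + 8q - 1).

4(64q^4 + 128q^3 + 60q^2 + 8q - 1)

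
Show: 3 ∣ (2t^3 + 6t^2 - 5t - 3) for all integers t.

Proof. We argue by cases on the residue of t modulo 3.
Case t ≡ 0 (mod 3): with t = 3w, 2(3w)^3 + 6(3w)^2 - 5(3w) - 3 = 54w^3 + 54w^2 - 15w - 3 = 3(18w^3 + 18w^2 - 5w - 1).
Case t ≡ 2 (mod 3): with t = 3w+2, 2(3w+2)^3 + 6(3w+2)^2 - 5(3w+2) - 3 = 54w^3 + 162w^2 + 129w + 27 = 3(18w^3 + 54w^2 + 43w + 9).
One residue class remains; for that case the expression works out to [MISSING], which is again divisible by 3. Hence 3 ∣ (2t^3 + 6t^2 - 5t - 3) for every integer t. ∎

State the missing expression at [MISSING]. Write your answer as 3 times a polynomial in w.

3(18w^3 + 36w^2 + 13w)

Only t ≡ 1 (mod 3) is unaccounted for. Put t = 3w+1:
2(3w+1)^3 + 6(3w+1)^2 - 5(3w+1) - 3 expands to 54w^3 + 108w^2 + 39w,
and factoring out 3 leaves 3(18w^3 + 36w^2 + 13w).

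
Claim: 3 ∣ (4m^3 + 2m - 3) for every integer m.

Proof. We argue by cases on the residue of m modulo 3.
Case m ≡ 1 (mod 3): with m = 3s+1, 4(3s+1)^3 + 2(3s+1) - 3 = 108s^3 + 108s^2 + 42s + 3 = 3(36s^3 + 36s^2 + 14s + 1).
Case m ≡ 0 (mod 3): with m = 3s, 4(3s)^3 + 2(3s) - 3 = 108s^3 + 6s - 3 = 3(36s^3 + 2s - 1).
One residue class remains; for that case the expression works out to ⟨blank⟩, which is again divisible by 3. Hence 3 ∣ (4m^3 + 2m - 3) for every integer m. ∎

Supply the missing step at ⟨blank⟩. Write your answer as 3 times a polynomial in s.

3(36s^3 + 72s^2 + 50s + 11)

The residues treated are {1, 0}, so the missing case is m ≡ 2 (mod 3); write m = 3s+2.
Then 4(3s+2)^3 + 2(3s+2) - 3 = 108s^3 + 216s^2 + 150s + 33 = 3(36s^3 + 72s^2 + 50s + 11).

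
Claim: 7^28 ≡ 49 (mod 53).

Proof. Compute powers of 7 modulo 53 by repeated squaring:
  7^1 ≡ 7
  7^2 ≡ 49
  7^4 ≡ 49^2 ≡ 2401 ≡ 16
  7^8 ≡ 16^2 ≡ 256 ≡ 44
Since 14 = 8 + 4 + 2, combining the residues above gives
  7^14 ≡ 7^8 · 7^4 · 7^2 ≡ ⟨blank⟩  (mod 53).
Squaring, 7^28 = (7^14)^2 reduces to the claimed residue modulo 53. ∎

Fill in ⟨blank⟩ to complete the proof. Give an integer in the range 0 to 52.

7^8 · 7^4 · 7^2 ≡ 44 · 16 · 49 = 34496.
34496 mod 53 = 46, so 7^14 ≡ 46 (mod 53).

46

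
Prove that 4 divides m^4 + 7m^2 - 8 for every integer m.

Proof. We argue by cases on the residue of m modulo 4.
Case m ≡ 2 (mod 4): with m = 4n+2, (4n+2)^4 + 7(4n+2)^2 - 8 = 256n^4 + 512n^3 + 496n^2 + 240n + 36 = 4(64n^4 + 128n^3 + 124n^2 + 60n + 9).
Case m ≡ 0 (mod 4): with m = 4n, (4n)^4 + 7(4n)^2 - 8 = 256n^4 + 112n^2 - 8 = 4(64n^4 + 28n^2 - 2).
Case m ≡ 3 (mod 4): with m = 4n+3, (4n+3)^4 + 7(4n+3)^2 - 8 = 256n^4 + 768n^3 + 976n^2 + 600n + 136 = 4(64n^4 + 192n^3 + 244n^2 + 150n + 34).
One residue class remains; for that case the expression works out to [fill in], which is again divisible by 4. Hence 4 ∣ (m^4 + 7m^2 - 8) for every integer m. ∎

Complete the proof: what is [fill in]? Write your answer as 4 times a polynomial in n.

The residues treated are {2, 0, 3}, so the missing case is m ≡ 1 (mod 4); write m = 4n+1.
Then (4n+1)^4 + 7(4n+1)^2 - 8 = 256n^4 + 256n^3 + 208n^2 + 72n = 4(64n^4 + 64n^3 + 52n^2 + 18n).

4(64n^4 + 64n^3 + 52n^2 + 18n)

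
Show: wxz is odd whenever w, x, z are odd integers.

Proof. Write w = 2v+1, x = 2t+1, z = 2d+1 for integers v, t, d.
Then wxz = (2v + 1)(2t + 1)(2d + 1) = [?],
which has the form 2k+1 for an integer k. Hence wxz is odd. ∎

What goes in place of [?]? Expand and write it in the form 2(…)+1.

2(4dtv + 2dt + 2dv + d + 2tv + t + v) + 1

(2v + 1)(2t + 1)(2d + 1) = 8dtv + 4dt + 4dv + 2d + 4tv + 2t + 2v + 1
= 2(4dtv + 2dt + 2dv + d + 2tv + t + v) + 1.
Since 4dtv + 2dt + 2dv + d + 2tv + t + v is an integer, the product is of the form 2k+1 for an integer k.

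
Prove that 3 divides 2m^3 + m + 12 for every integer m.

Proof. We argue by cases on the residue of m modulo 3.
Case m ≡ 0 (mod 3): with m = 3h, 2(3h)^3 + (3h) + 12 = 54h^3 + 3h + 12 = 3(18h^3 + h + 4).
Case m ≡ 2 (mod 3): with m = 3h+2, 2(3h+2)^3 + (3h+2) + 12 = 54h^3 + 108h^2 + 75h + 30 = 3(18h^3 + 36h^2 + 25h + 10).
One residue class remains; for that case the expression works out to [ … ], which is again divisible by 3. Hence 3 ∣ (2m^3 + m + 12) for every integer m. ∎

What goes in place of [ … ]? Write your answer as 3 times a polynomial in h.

3(18h^3 + 18h^2 + 7h + 5)

The residues treated are {0, 2}, so the missing case is m ≡ 1 (mod 3); write m = 3h+1.
Then 2(3h+1)^3 + (3h+1) + 12 = 54h^3 + 54h^2 + 21h + 15 = 3(18h^3 + 18h^2 + 7h + 5).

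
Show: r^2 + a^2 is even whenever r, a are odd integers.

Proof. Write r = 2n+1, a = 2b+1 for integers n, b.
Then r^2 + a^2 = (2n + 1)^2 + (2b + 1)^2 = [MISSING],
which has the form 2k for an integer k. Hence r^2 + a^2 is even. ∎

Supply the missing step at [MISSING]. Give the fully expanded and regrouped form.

2(2b^2 + 2b + 2n^2 + 2n + 1)

Expanding: (2n + 1)^2 + (2b + 1)^2 = 4b^2 + 4b + 4n^2 + 4n + 2.
Every term is even; pulling out the factor of 2 gives 2(2b^2 + 2b + 2n^2 + 2n + 1).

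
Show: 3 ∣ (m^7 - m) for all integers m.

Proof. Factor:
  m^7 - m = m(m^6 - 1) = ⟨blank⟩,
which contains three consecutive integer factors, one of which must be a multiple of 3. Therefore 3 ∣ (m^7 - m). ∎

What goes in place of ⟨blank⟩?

(m - 1)m(m + 1)(m^4 + m^2 + 1)

m^6 - 1 = (m^2 - 1)(m^4 + m^2 + 1), and m^2 - 1 = (m-1)(m+1).
So m(m^6 - 1) = (m - 1)m(m + 1)(m^4 + m^2 + 1).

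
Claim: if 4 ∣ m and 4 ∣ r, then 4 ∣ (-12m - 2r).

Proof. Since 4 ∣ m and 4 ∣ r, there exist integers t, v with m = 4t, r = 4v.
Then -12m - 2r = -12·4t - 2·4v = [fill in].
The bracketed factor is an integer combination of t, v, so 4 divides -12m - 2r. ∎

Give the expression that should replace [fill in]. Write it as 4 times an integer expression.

Each term has a factor of 4: -12·4t - 2·4v = 4·(-12t - 2v).
Since -12t - 2v is an integer, 4 ∣ (-12m - 2r).

4(-12t - 2v)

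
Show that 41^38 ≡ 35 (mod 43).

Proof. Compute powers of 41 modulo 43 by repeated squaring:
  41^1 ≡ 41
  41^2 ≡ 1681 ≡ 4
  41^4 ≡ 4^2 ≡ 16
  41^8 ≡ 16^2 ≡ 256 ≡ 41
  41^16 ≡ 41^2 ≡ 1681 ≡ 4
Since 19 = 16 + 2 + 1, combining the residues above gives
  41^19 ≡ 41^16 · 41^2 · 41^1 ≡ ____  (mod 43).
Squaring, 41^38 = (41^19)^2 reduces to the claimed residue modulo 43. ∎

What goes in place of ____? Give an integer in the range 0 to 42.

11

41^16 · 41^2 · 41^1 ≡ 4 · 4 · 41 = 656.
656 mod 43 = 11, so 41^19 ≡ 11 (mod 43).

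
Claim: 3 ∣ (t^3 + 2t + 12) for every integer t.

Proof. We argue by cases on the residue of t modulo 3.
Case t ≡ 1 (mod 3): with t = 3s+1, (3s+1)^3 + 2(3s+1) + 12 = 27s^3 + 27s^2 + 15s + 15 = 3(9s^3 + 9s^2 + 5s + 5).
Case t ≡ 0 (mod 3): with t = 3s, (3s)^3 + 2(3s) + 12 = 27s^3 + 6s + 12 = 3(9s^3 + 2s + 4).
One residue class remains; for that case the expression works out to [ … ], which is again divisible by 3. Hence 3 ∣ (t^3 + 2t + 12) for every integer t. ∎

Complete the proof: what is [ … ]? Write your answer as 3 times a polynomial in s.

Only t ≡ 2 (mod 3) is unaccounted for. Put t = 3s+2:
(3s+2)^3 + 2(3s+2) + 12 expands to 27s^3 + 54s^2 + 42s + 24,
and factoring out 3 leaves 3(9s^3 + 18s^2 + 14s + 8).

3(9s^3 + 18s^2 + 14s + 8)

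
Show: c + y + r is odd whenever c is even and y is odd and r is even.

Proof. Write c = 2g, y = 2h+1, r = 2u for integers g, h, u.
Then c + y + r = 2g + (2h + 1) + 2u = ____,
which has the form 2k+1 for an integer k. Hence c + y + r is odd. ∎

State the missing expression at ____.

Expanding: 2g + (2h + 1) + 2u = 2g + 2h + 2u + 1.
Every term except the constant is even, so this is 2(g + h + u) + 1,
and g + h + u ∈ ℤ gives the required form.

2(g + h + u) + 1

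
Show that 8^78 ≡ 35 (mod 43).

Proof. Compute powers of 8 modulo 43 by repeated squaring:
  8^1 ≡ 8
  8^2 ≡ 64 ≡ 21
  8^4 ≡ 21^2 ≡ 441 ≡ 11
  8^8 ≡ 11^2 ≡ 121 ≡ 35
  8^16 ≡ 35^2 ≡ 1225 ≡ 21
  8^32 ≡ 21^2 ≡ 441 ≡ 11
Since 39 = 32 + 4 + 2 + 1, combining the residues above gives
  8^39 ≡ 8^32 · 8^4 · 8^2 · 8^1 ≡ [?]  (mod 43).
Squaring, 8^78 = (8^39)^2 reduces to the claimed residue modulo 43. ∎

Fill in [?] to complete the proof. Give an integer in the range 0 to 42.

32

8^32 · 8^4 · 8^2 · 8^1 ≡ 11 · 11 · 21 · 8 = 20328.
20328 mod 43 = 32, so 8^39 ≡ 32 (mod 43).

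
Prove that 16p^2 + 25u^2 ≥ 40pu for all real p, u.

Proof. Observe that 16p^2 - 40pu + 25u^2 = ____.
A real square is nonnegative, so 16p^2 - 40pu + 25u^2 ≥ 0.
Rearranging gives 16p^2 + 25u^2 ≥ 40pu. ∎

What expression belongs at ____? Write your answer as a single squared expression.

16p^2 - 40pu + 25u^2 is a perfect-square trinomial: the outer terms are (4p)^2 and (5u)^2, and the cross term is -2·4p·5u.
So 16p^2 - 40pu + 25u^2 = (4p - 5u)^2 ≥ 0.

(4p - 5u)^2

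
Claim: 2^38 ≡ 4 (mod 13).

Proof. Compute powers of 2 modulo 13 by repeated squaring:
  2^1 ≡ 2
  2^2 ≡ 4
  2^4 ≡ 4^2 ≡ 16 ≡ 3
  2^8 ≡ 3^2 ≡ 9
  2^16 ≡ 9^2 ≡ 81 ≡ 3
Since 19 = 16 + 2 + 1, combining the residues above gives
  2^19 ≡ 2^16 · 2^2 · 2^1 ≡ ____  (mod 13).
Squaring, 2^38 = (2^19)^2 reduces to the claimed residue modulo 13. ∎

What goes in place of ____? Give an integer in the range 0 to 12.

Multiply the listed residues: 3 · 4 · 2 = 12 → 24.
Reducing modulo 13: 24 = 1·13 + 11, so 2^19 ≡ 11.

11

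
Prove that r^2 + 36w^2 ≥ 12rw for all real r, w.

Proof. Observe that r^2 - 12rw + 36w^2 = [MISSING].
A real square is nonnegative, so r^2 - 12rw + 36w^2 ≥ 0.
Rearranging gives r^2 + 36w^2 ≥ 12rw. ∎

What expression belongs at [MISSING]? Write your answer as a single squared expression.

r^2 - 12rw + 36w^2 is a perfect-square trinomial: the outer terms are (r)^2 and (6w)^2, and the cross term is -2·r·6w.
So r^2 - 12rw + 36w^2 = (r - 6w)^2 ≥ 0.

(r - 6w)^2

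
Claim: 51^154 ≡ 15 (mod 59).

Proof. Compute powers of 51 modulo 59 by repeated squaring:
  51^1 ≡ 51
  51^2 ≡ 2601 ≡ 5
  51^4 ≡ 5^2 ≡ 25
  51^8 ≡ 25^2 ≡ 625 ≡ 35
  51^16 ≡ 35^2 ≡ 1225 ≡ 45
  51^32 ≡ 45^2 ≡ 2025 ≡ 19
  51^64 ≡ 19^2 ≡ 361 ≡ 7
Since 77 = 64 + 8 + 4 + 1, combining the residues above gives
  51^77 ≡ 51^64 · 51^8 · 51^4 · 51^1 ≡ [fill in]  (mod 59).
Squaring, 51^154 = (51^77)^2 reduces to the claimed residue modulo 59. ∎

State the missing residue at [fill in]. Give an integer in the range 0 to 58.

51^64 · 51^8 · 51^4 · 51^1 ≡ 7 · 35 · 25 · 51 = 312375.
312375 mod 59 = 29, so 51^77 ≡ 29 (mod 59).

29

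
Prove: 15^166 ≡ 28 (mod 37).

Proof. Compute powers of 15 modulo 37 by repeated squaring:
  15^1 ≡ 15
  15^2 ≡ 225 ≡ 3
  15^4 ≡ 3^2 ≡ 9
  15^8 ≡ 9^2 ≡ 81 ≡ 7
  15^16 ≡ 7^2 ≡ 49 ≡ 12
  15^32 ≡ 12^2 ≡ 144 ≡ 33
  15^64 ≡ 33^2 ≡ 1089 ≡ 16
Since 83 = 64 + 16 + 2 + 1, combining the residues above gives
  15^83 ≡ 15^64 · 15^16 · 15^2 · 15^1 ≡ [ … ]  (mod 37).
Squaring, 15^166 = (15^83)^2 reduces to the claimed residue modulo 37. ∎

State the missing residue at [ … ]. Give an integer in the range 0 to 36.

19

15^64 · 15^16 · 15^2 · 15^1 ≡ 16 · 12 · 3 · 15 = 8640.
8640 mod 37 = 19, so 15^83 ≡ 19 (mod 37).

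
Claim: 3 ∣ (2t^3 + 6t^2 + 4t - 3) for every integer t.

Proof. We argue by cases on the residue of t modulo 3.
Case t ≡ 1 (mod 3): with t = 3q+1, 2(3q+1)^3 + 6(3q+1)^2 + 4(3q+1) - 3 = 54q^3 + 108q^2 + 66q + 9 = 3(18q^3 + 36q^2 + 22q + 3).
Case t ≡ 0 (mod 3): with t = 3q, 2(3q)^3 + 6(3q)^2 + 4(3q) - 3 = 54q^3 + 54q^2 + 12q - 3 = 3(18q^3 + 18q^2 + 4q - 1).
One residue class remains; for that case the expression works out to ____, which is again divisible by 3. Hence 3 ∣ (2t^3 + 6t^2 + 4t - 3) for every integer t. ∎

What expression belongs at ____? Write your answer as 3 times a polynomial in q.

The residues treated are {1, 0}, so the missing case is t ≡ 2 (mod 3); write t = 3q+2.
Then 2(3q+2)^3 + 6(3q+2)^2 + 4(3q+2) - 3 = 54q^3 + 162q^2 + 156q + 45 = 3(18q^3 + 54q^2 + 52q + 15).

3(18q^3 + 54q^2 + 52q + 15)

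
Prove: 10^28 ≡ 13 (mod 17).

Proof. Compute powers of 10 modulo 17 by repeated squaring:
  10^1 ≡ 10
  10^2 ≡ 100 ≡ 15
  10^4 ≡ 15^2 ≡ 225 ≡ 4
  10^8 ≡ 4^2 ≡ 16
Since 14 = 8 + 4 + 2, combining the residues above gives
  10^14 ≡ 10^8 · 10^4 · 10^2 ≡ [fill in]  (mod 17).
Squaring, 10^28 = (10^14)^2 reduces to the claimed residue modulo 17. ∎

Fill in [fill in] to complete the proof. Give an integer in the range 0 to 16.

8

Multiply the listed residues: 16 · 4 · 15 = 64 → 960.
Reducing modulo 17: 960 = 56·17 + 8, so 10^14 ≡ 8.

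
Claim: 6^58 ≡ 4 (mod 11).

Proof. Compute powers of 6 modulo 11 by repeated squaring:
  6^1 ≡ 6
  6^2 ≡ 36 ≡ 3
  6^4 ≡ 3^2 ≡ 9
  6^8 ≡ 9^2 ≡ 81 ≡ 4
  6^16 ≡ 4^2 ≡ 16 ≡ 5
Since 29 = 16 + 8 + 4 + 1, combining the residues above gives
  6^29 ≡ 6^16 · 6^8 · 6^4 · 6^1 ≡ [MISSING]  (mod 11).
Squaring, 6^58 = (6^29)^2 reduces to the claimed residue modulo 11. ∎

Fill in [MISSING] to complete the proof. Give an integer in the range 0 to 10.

2

6^16 · 6^8 · 6^4 · 6^1 ≡ 5 · 4 · 9 · 6 = 1080.
1080 mod 11 = 2, so 6^29 ≡ 2 (mod 11).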